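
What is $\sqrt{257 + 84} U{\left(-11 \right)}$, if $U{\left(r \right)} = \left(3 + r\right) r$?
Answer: $88 \sqrt{341} \approx 1625.0$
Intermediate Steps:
$U{\left(r \right)} = r \left(3 + r\right)$
$\sqrt{257 + 84} U{\left(-11 \right)} = \sqrt{257 + 84} \left(- 11 \left(3 - 11\right)\right) = \sqrt{341} \left(\left(-11\right) \left(-8\right)\right) = \sqrt{341} \cdot 88 = 88 \sqrt{341}$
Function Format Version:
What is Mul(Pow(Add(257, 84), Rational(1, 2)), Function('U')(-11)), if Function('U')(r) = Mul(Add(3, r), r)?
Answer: Mul(88, Pow(341, Rational(1, 2))) ≈ 1625.0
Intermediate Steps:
Function('U')(r) = Mul(r, Add(3, r))
Mul(Pow(Add(257, 84), Rational(1, 2)), Function('U')(-11)) = Mul(Pow(Add(257, 84), Rational(1, 2)), Mul(-11, Add(3, -11))) = Mul(Pow(341, Rational(1, 2)), Mul(-11, -8)) = Mul(Pow(341, Rational(1, 2)), 88) = Mul(88, Pow(341, Rational(1, 2)))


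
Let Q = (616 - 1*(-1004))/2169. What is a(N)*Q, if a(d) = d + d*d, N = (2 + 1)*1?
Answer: 2160/241 ≈ 8.9627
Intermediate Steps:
Q = 180/241 (Q = (616 + 1004)*(1/2169) = 1620*(1/2169) = 180/241 ≈ 0.74689)
N = 3 (N = 3*1 = 3)
a(d) = d + d**2
a(N)*Q = (3*(1 + 3))*(180/241) = (3*4)*(180/241) = 12*(180/241) = 2160/241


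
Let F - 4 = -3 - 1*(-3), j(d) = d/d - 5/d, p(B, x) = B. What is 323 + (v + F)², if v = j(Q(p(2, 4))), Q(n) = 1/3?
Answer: 423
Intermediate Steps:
Q(n) = ⅓
j(d) = 1 - 5/d
F = 4 (F = 4 + (-3 - 1*(-3)) = 4 + (-3 + 3) = 4 + 0 = 4)
v = -14 (v = (-5 + ⅓)/(⅓) = 3*(-14/3) = -14)
323 + (v + F)² = 323 + (-14 + 4)² = 323 + (-10)² = 323 + 100 = 423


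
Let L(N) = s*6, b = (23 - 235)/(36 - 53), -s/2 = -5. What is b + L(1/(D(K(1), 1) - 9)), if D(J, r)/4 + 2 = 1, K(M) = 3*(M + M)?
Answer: 1232/17 ≈ 72.471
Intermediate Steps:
s = 10 (s = -2*(-5) = 10)
K(M) = 6*M (K(M) = 3*(2*M) = 6*M)
D(J, r) = -4 (D(J, r) = -8 + 4*1 = -8 + 4 = -4)
b = 212/17 (b = -212/(-17) = -212*(-1/17) = 212/17 ≈ 12.471)
L(N) = 60 (L(N) = 10*6 = 60)
b + L(1/(D(K(1), 1) - 9)) = 212/17 + 60 = 1232/17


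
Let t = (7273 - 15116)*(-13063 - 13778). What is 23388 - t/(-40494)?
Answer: 385862545/13498 ≈ 28587.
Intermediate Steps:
t = 210513963 (t = -7843*(-26841) = 210513963)
23388 - t/(-40494) = 23388 - 210513963/(-40494) = 23388 - 210513963*(-1)/40494 = 23388 - 1*(-70171321/13498) = 23388 + 70171321/13498 = 385862545/13498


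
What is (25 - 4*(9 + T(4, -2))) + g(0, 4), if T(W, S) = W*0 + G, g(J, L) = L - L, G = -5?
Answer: 9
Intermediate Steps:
g(J, L) = 0
T(W, S) = -5 (T(W, S) = W*0 - 5 = 0 - 5 = -5)
(25 - 4*(9 + T(4, -2))) + g(0, 4) = (25 - 4*(9 - 5)) + 0 = (25 - 4*4) + 0 = (25 - 16) + 0 = 9 + 0 = 9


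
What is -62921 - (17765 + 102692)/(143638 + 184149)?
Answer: -20624806284/327787 ≈ -62921.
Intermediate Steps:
-62921 - (17765 + 102692)/(143638 + 184149) = -62921 - 120457/327787 = -20624806284/327787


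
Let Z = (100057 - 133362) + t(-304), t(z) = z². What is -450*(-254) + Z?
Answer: 173411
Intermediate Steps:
Z = 59111 (Z = (100057 - 133362) + (-304)² = -33305 + 92416 = 59111)
-450*(-254) + Z = -450*(-254) + 59111 = 114300 + 59111 = 173411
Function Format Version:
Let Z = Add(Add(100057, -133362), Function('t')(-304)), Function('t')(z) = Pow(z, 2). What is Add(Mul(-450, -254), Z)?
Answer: 173411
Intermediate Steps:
Z = 59111 (Z = Add(Add(100057, -133362), Pow(-304, 2)) = Add(-33305, 92416) = 59111)
Add(Mul(-450, -254), Z) = Add(Mul(-450, -254), 59111) = Add(114300, 59111) = 173411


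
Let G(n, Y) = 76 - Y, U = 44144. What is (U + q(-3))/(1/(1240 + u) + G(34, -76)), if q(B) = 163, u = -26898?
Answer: 42104778/144445 ≈ 291.49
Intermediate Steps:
(U + q(-3))/(1/(1240 + u) + G(34, -76)) = (44144 + 163)/(1/(1240 - 26898) + (76 - 1*(-76))) = 44307/(1/(-25658) + (76 + 76)) = 44307/(-1/25658 + 152) = 44307/(3900015/25658) = 44307*(25658/3900015) = 42104778/144445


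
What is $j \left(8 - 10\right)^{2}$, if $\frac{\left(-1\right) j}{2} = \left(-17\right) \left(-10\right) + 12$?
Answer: $-1456$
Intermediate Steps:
$j = -364$ ($j = - 2 \left(\left(-17\right) \left(-10\right) + 12\right) = - 2 \left(170 + 12\right) = \left(-2\right) 182 = -364$)
$j \left(8 - 10\right)^{2} = - 364 \left(8 - 10\right)^{2} = - 364 \left(-2\right)^{2} = \left(-364\right) 4 = -1456$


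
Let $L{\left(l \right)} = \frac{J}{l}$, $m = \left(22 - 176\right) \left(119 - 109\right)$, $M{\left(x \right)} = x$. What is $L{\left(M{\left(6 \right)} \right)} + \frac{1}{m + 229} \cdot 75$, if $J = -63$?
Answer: $- \frac{9227}{874} \approx -10.557$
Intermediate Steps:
$m = -1540$ ($m = \left(-154\right) 10 = -1540$)
$L{\left(l \right)} = - \frac{63}{l}$
$L{\left(M{\left(6 \right)} \right)} + \frac{1}{m + 229} \cdot 75 = - \frac{63}{6} + \frac{1}{-1540 + 229} \cdot 75 = \left(-63\right) \frac{1}{6} + \frac{1}{-1311} \cdot 75 = - \frac{21}{2} - \frac{25}{437} = - \frac{9227}{874}$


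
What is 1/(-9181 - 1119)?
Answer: -1/10300 ≈ -9.7087e-5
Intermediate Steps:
1/(-9181 - 1119) = 1/(-10300) = -1/10300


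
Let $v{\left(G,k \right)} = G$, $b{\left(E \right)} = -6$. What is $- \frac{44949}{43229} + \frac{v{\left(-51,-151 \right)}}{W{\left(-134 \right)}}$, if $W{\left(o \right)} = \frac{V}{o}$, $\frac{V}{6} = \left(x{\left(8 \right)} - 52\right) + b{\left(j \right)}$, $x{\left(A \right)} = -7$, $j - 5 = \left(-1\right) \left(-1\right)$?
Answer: $- \frac{52159516}{2809885} \approx -18.563$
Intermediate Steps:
$j = 6$ ($j = 5 - -1 = 5 + 1 = 6$)
$V = -390$ ($V = 6 \left(\left(-7 - 52\right) - 6\right) = 6 \left(-59 - 6\right) = 6 \left(-65\right) = -390$)
$W{\left(o \right)} = - \frac{390}{o}$
$- \frac{44949}{43229} + \frac{v{\left(-51,-151 \right)}}{W{\left(-134 \right)}} = - \frac{44949}{43229} - \frac{51}{\left(-390\right) \frac{1}{-134}} = \left(-44949\right) \frac{1}{43229} - \frac{51}{\left(-390\right) \left(- \frac{1}{134}\right)} = - \frac{44949}{43229} - \frac{51}{\frac{195}{67}} = - \frac{44949}{43229} - \frac{1139}{65} = - \frac{52159516}{2809885}$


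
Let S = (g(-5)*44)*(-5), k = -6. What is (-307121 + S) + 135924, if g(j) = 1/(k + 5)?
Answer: -170977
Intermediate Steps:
g(j) = -1 (g(j) = 1/(-6 + 5) = 1/(-1) = -1)
S = 220 (S = -1*44*(-5) = -44*(-5) = 220)
(-307121 + S) + 135924 = (-307121 + 220) + 135924 = -306901 + 135924 = -170977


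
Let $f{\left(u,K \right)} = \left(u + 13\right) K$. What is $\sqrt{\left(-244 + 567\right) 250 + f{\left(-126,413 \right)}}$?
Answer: $\sqrt{34081} \approx 184.61$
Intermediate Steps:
$f{\left(u,K \right)} = K \left(13 + u\right)$ ($f{\left(u,K \right)} = \left(13 + u\right) K = K \left(13 + u\right)$)
$\sqrt{\left(-244 + 567\right) 250 + f{\left(-126,413 \right)}} = \sqrt{\left(-244 + 567\right) 250 + 413 \left(13 - 126\right)} = \sqrt{323 \cdot 250 + 413 \left(-113\right)} = \sqrt{80750 - 46669} = \sqrt{34081}$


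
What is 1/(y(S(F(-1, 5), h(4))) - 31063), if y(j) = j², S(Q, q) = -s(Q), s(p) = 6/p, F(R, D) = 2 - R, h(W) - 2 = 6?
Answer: -1/31059 ≈ -3.2197e-5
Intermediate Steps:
h(W) = 8 (h(W) = 2 + 6 = 8)
S(Q, q) = -6/Q
1/(y(S(F(-1, 5), h(4))) - 31063) = 1/((-6/(2 - 1*(-1)))² - 31063) = 1/((-6/(2 + 1))² - 31063) = 1/((-6/3)² - 31063) = 1/((-6*⅓)² - 31063) = 1/((-2)² - 31063) = 1/(4 - 31063) = 1/(-31059) = -1/31059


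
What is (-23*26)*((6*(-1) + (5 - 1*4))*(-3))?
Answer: -8970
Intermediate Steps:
(-23*26)*((6*(-1) + (5 - 1*4))*(-3)) = -598*(-6 + (5 - 4))*(-3) = -598*(-6 + 1)*(-3) = -(-2990)*(-3) = -598*15 = -8970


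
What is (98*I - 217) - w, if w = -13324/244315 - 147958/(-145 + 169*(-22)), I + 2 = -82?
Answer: -8010168839563/943788845 ≈ -8487.3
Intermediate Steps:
I = -84 (I = -2 - 82 = -84)
w = 36096888158/943788845 (w = -13324*1/244315 - 147958/(-145 - 3718) = -13324/244315 - 147958/(-3863) = -13324/244315 - 147958*(-1/3863) = -13324/244315 + 147958/3863 = 36096888158/943788845 ≈ 38.247)
(98*I - 217) - w = (98*(-84) - 217) - 1*36096888158/943788845 = (-8232 - 217) - 36096888158/943788845 = -8449 - 36096888158/943788845 = -8010168839563/943788845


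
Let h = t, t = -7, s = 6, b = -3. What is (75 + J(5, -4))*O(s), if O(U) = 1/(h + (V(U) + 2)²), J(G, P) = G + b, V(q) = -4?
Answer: -77/3 ≈ -25.667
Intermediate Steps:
h = -7
J(G, P) = -3 + G (J(G, P) = G - 3 = -3 + G)
O(U) = -⅓ (O(U) = 1/(-7 + (-4 + 2)²) = 1/(-7 + (-2)²) = 1/(-7 + 4) = 1/(-3) = -⅓)
(75 + J(5, -4))*O(s) = (75 + (-3 + 5))*(-⅓) = (75 + 2)*(-⅓) = 77*(-⅓) = -77/3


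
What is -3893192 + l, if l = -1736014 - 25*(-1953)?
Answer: -5580381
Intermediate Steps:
l = -1687189 (l = -1736014 - 1*(-48825) = -1736014 + 48825 = -1687189)
-3893192 + l = -3893192 - 1687189 = -5580381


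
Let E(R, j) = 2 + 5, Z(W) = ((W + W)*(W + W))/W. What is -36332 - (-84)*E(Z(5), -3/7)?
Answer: -35744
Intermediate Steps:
Z(W) = 4*W (Z(W) = ((2*W)*(2*W))/W = (4*W²)/W = 4*W)
E(R, j) = 7
-36332 - (-84)*E(Z(5), -3/7) = -36332 - (-84)*7 = -36332 - 1*(-588) = -36332 + 588 = -35744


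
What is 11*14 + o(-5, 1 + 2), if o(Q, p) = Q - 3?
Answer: 146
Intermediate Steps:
o(Q, p) = -3 + Q
11*14 + o(-5, 1 + 2) = 11*14 + (-3 - 5) = 154 - 8 = 146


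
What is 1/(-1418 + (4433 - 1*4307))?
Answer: -1/1292 ≈ -0.00077399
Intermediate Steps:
1/(-1418 + (4433 - 1*4307)) = 1/(-1418 + (4433 - 4307)) = 1/(-1418 + 126) = 1/(-1292) = -1/1292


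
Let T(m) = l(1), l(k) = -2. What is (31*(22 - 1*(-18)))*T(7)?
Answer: -2480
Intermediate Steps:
T(m) = -2
(31*(22 - 1*(-18)))*T(7) = (31*(22 - 1*(-18)))*(-2) = (31*(22 + 18))*(-2) = (31*40)*(-2) = 1240*(-2) = -2480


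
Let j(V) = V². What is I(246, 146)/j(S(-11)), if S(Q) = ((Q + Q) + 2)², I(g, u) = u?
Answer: 73/80000 ≈ 0.00091250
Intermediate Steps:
S(Q) = (2 + 2*Q)² (S(Q) = (2*Q + 2)² = (2 + 2*Q)²)
I(246, 146)/j(S(-11)) = 146/((4*(1 - 11)²)²) = 146/((4*(-10)²)²) = 146/((4*100)²) = 146/(400²) = 146/160000 = 146*(1/160000) = 73/80000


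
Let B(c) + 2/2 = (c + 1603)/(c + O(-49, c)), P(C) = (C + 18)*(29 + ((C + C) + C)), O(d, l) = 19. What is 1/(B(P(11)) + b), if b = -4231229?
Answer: -1817/7688141509 ≈ -2.3634e-7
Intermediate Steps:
P(C) = (18 + C)*(29 + 3*C) (P(C) = (18 + C)*(29 + (2*C + C)) = (18 + C)*(29 + 3*C))
B(c) = -1 + (1603 + c)/(19 + c) (B(c) = -1 + (c + 1603)/(c + 19) = -1 + (1603 + c)/(19 + c))
1/(B(P(11)) + b) = 1/(1584/(19 + (522 + 3*11² + 83*11)) - 4231229) = 1/(1584/(19 + (522 + 3*121 + 913)) - 4231229) = 1/(1584/(19 + (522 + 363 + 913)) - 4231229) = 1/(1584/(19 + 1798) - 4231229) = 1/(1584/1817 - 4231229) = 1/(-7688141509/1817) = -1817/7688141509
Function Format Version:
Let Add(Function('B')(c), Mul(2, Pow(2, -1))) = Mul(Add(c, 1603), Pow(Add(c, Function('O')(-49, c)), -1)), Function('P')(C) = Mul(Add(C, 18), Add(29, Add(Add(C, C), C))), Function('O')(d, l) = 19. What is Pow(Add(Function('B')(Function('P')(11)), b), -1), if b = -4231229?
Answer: Rational(-1817, 7688141509) ≈ -2.3634e-7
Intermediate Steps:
Function('P')(C) = Mul(Add(18, C), Add(29, Mul(3, C))) (Function('P')(C) = Mul(Add(18, C), Add(29, Add(Mul(2, C), C))) = Mul(Add(18, C), Add(29, Mul(3, C))))
Function('B')(c) = Add(-1, Mul(Pow(Add(19, c), -1), Add(1603, c))) (Function('B')(c) = Add(-1, Mul(Add(c, 1603), Pow(Add(c, 19), -1))) = Add(-1, Mul(Add(1603, c), Pow(Add(19, c), -1))) = Add(-1, Mul(Pow(Add(19, c), -1), Add(1603, c))))
Pow(Add(Function('B')(Function('P')(11)), b), -1) = Pow(Add(Mul(1584, Pow(Add(19, Add(522, Mul(3, Pow(11, 2)), Mul(83, 11))), -1)), -4231229), -1) = Pow(Add(Mul(1584, Pow(Add(19, Add(522, Mul(3, 121), 913)), -1)), -4231229), -1) = Pow(Add(Mul(1584, Pow(Add(19, Add(522, 363, 913)), -1)), -4231229), -1) = Pow(Add(Mul(1584, Pow(Add(19, 1798), -1)), -4231229), -1) = Pow(Add(Mul(1584, Pow(1817, -1)), -4231229), -1) = Pow(Add(Mul(1584, Rational(1, 1817)), -4231229), -1) = Pow(Add(Rational(1584, 1817), -4231229), -1) = Pow(Rational(-7688141509, 1817), -1) = Rational(-1817, 7688141509)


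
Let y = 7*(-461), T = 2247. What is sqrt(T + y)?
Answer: 14*I*sqrt(5) ≈ 31.305*I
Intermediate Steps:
y = -3227
sqrt(T + y) = sqrt(2247 - 3227) = sqrt(-980) = 14*I*sqrt(5)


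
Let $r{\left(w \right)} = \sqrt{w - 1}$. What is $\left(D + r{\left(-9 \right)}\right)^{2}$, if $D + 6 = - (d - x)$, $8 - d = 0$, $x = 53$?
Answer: $\left(39 + i \sqrt{10}\right)^{2} \approx 1511.0 + 246.66 i$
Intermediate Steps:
$r{\left(w \right)} = \sqrt{-1 + w}$
$d = 8$ ($d = 8 - 0 = 8 + 0 = 8$)
$D = 39$ ($D = -6 - \left(8 - 53\right) = -6 - -45 = -6 + 45 = 39$)
$\left(D + r{\left(-9 \right)}\right)^{2} = \left(39 + \sqrt{-1 - 9}\right)^{2} = \left(39 + \sqrt{-10}\right)^{2} = \left(39 + i \sqrt{10}\right)^{2}$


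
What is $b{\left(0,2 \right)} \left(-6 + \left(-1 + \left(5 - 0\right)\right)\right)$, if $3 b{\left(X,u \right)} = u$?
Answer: $- \frac{4}{3} \approx -1.3333$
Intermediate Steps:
$b{\left(X,u \right)} = \frac{u}{3}$
$b{\left(0,2 \right)} \left(-6 + \left(-1 + \left(5 - 0\right)\right)\right) = \frac{1}{3} \cdot 2 \left(-6 + \left(-1 + \left(5 - 0\right)\right)\right) = \frac{2 \left(-6 + \left(-1 + \left(5 + 0\right)\right)\right)}{3} = \frac{2 \left(-6 + \left(-1 + 5\right)\right)}{3} = \frac{2 \left(-6 + 4\right)}{3} = \frac{2}{3} \left(-2\right) = - \frac{4}{3}$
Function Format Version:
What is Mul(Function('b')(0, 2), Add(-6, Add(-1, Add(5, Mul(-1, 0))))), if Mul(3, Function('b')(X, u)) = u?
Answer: Rational(-4, 3) ≈ -1.3333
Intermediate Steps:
Function('b')(X, u) = Mul(Rational(1, 3), u)
Mul(Function('b')(0, 2), Add(-6, Add(-1, Add(5, Mul(-1, 0))))) = Mul(Mul(Rational(1, 3), 2), Add(-6, Add(-1, Add(5, Mul(-1, 0))))) = Mul(Rational(2, 3), Add(-6, Add(-1, Add(5, 0)))) = Mul(Rational(2, 3), Add(-6, Add(-1, 5))) = Mul(Rational(2, 3), Add(-6, 4)) = Mul(Rational(2, 3), -2) = Rational(-4, 3)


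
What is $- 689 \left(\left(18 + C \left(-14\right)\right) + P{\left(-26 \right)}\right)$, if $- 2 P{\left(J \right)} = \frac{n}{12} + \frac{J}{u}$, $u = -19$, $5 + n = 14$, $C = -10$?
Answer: $- \frac{16436095}{152} \approx -1.0813 \cdot 10^{5}$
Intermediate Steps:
$n = 9$ ($n = -5 + 14 = 9$)
$P{\left(J \right)} = - \frac{3}{8} + \frac{J}{38}$ ($P{\left(J \right)} = - \frac{\frac{9}{12} + \frac{J}{-19}}{2} = - \frac{9 \cdot \frac{1}{12} + J \left(- \frac{1}{19}\right)}{2} = - \frac{\frac{3}{4} - \frac{J}{19}}{2} = - \frac{3}{8} + \frac{J}{38}$)
$- 689 \left(\left(18 + C \left(-14\right)\right) + P{\left(-26 \right)}\right) = - 689 \left(\left(18 - -140\right) + \left(- \frac{3}{8} + \frac{1}{38} \left(-26\right)\right)\right) = - 689 \left(\left(18 + 140\right) - \frac{161}{152}\right) = - 689 \left(158 - \frac{161}{152}\right) = \left(-689\right) \frac{23855}{152} = - \frac{16436095}{152}$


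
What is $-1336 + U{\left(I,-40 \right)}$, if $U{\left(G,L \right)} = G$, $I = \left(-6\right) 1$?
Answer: $-1342$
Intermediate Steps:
$I = -6$
$-1336 + U{\left(I,-40 \right)} = -1336 - 6 = -1342$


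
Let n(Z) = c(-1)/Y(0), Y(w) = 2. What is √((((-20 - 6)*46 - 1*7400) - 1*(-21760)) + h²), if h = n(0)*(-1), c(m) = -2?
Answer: √13165 ≈ 114.74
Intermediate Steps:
n(Z) = -1 (n(Z) = -2/2 = -2*½ = -1)
h = 1 (h = -1*(-1) = 1)
√((((-20 - 6)*46 - 1*7400) - 1*(-21760)) + h²) = √((((-20 - 6)*46 - 1*7400) - 1*(-21760)) + 1²) = √(((-26*46 - 7400) + 21760) + 1) = √(((-1196 - 7400) + 21760) + 1) = √((-8596 + 21760) + 1) = √(13164 + 1) = √13165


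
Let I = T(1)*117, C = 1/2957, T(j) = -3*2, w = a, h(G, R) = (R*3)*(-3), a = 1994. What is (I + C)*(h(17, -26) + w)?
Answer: -4624911364/2957 ≈ -1.5641e+6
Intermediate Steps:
h(G, R) = -9*R (h(G, R) = (3*R)*(-3) = -9*R)
w = 1994
T(j) = -6
C = 1/2957 ≈ 0.00033818
I = -702 (I = -6*117 = -702)
(I + C)*(h(17, -26) + w) = (-702 + 1/2957)*(-9*(-26) + 1994) = -2075813*(234 + 1994)/2957 = -2075813/2957*2228 = -4624911364/2957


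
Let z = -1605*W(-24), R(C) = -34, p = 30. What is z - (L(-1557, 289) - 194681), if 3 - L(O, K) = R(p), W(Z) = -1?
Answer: 196249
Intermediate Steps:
L(O, K) = 37 (L(O, K) = 3 - 1*(-34) = 3 + 34 = 37)
z = 1605 (z = -1605*(-1) = 1605)
z - (L(-1557, 289) - 194681) = 1605 - (37 - 194681) = 1605 - 1*(-194644) = 1605 + 194644 = 196249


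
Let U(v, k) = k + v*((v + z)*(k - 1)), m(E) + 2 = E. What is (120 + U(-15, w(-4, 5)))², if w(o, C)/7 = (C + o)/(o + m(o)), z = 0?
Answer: 1731856/25 ≈ 69274.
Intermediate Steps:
m(E) = -2 + E
w(o, C) = 7*(C + o)/(-2 + 2*o) (w(o, C) = 7*((C + o)/(o + (-2 + o))) = 7*((C + o)/(-2 + 2*o)) = 7*(C + o)/(-2 + 2*o))
U(v, k) = k + v²*(-1 + k) (U(v, k) = k + v*((v + 0)*(k - 1)) = k + v*(v*(-1 + k)) = k + v²*(-1 + k))
(120 + U(-15, w(-4, 5)))² = (120 + (7*(5 - 4)/(2*(-1 - 4)) - 1*(-15)² + (7*(5 - 4)/(2*(-1 - 4)))*(-15)²))² = (120 + ((7/2)*1/(-5) - 1*225 + ((7/2)*1/(-5))*225))² = (120 + ((7/2)*(-⅕)*1 - 225 + ((7/2)*(-⅕)*1)*225))² = (120 + (-7/10 - 225 - 7/10*225))² = (120 + (-7/10 - 225 - 315/2))² = (120 - 1916/5)² = (-1316/5)² = 1731856/25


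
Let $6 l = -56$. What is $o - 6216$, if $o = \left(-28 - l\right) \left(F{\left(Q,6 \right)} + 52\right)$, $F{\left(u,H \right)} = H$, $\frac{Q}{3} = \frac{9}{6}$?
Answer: $- \frac{21896}{3} \approx -7298.7$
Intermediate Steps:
$Q = \frac{9}{2}$ ($Q = 3 \cdot \frac{9}{6} = 3 \cdot 9 \cdot \frac{1}{6} = 3 \cdot \frac{3}{2} = \frac{9}{2} \approx 4.5$)
$l = - \frac{28}{3}$ ($l = \frac{1}{6} \left(-56\right) = - \frac{28}{3} \approx -9.3333$)
$o = - \frac{3248}{3}$ ($o = \left(-28 - - \frac{28}{3}\right) \left(6 + 52\right) = \left(-28 + \frac{28}{3}\right) 58 = \left(- \frac{56}{3}\right) 58 = - \frac{3248}{3} \approx -1082.7$)
$o - 6216 = - \frac{3248}{3} - 6216 = - \frac{21896}{3}$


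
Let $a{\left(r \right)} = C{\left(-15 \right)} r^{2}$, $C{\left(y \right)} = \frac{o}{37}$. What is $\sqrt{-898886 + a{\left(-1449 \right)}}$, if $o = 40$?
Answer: $\frac{\sqrt{1876834546}}{37} \approx 1170.9$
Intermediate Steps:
$C{\left(y \right)} = \frac{40}{37}$
$a{\left(r \right)} = \frac{40 r^{2}}{37}$
$\sqrt{-898886 + a{\left(-1449 \right)}} = \sqrt{-898886 + \frac{40 \left(-1449\right)^{2}}{37}} = \sqrt{-898886 + \frac{40}{37} \cdot 2099601} = \sqrt{-898886 + \frac{83984040}{37}} = \sqrt{\frac{50725258}{37}} = \frac{\sqrt{1876834546}}{37}$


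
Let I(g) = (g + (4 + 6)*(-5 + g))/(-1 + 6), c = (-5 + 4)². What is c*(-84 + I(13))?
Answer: -327/5 ≈ -65.400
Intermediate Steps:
c = 1 (c = (-1)² = 1)
I(g) = -10 + 11*g/5 (I(g) = (g + 10*(-5 + g))/5 = (g + (-50 + 10*g))*(⅕) = (-50 + 11*g)*(⅕) = -10 + 11*g/5)
c*(-84 + I(13)) = 1*(-84 + (-10 + (11/5)*13)) = 1*(-84 + (-10 + 143/5)) = 1*(-84 + 93/5) = 1*(-327/5) = -327/5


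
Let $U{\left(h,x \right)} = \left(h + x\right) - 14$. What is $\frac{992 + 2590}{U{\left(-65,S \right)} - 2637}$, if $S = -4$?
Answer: $- \frac{1791}{1360} \approx -1.3169$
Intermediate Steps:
$U{\left(h,x \right)} = -14 + h + x$
$\frac{992 + 2590}{U{\left(-65,S \right)} - 2637} = \frac{992 + 2590}{\left(-14 - 65 - 4\right) - 2637} = \frac{3582}{-83 - 2637} = \frac{3582}{-2720} = 3582 \left(- \frac{1}{2720}\right) = - \frac{1791}{1360}$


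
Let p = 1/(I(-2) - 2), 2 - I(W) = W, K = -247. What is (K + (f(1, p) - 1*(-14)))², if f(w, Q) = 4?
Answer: 52441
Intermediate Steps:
I(W) = 2 - W
p = ½ (p = 1/((2 - 1*(-2)) - 2) = 1/((2 + 2) - 2) = 1/(4 - 2) = 1/2 = ½ ≈ 0.50000)
(K + (f(1, p) - 1*(-14)))² = (-247 + (4 - 1*(-14)))² = (-247 + (4 + 14))² = (-247 + 18)² = (-229)² = 52441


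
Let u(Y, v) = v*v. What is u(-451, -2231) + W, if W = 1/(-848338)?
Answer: 4222484476017/848338 ≈ 4.9774e+6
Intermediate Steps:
u(Y, v) = v**2
W = -1/848338 ≈ -1.1788e-6
u(-451, -2231) + W = (-2231)**2 - 1/848338 = 4977361 - 1/848338 = 4222484476017/848338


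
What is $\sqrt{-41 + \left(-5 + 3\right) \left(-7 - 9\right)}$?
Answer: $3 i \approx 3.0 i$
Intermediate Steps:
$\sqrt{-41 + \left(-5 + 3\right) \left(-7 - 9\right)} = \sqrt{-41 - -32} = \sqrt{-41 + 32} = \sqrt{-9} = 3 i$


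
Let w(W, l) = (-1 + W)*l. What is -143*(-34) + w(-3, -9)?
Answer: 4898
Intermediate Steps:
w(W, l) = l*(-1 + W)
-143*(-34) + w(-3, -9) = -143*(-34) - 9*(-1 - 3) = 4862 - 9*(-4) = 4862 + 36 = 4898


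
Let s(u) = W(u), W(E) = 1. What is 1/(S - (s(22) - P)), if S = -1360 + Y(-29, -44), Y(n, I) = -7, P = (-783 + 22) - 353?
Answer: -1/2482 ≈ -0.00040290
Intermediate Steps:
P = -1114 (P = -761 - 353 = -1114)
s(u) = 1
S = -1367 (S = -1360 - 7 = -1367)
1/(S - (s(22) - P)) = 1/(-1367 - (1 - 1*(-1114))) = 1/(-1367 - (1 + 1114)) = 1/(-1367 - 1*1115) = 1/(-1367 - 1115) = 1/(-2482) = -1/2482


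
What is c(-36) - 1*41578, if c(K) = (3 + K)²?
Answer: -40489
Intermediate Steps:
c(-36) - 1*41578 = (3 - 36)² - 1*41578 = (-33)² - 41578 = 1089 - 41578 = -40489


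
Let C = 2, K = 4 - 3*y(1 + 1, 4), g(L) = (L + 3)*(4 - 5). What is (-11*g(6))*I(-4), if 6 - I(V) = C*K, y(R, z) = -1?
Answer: -792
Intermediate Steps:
g(L) = -3 - L (g(L) = (3 + L)*(-1) = -3 - L)
K = 7 (K = 4 - 3*(-1) = 4 + 3 = 7)
I(V) = -8 (I(V) = 6 - 2*7 = 6 - 1*14 = 6 - 14 = -8)
(-11*g(6))*I(-4) = -11*(-3 - 1*6)*(-8) = -11*(-3 - 6)*(-8) = -11*(-9)*(-8) = 99*(-8) = -792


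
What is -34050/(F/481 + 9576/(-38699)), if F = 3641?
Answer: -633814156950/136297003 ≈ -4650.2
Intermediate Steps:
-34050/(F/481 + 9576/(-38699)) = -34050/(3641/481 + 9576/(-38699)) = -34050/(3641*(1/481) + 9576*(-1/38699)) = -34050/(3641/481 - 9576/38699) = -34050/136297003/18614219 = -34050*18614219/136297003 = -633814156950/136297003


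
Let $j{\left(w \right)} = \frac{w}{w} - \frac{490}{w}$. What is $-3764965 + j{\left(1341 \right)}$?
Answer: $- \frac{5048817214}{1341} \approx -3.765 \cdot 10^{6}$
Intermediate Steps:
$j{\left(w \right)} = 1 - \frac{490}{w}$
$-3764965 + j{\left(1341 \right)} = -3764965 + \frac{-490 + 1341}{1341} = -3764965 + \frac{1}{1341} \cdot 851 = -3764965 + \frac{851}{1341} = - \frac{5048817214}{1341}$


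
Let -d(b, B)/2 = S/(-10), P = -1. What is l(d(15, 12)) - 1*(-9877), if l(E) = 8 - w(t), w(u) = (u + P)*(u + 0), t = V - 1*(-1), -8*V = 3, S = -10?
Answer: 632655/64 ≈ 9885.2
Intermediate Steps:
V = -3/8 (V = -1/8*3 = -3/8 ≈ -0.37500)
t = 5/8 (t = -3/8 - 1*(-1) = -3/8 + 1 = 5/8 ≈ 0.62500)
w(u) = u*(-1 + u) (w(u) = (u - 1)*(u + 0) = (-1 + u)*u = u*(-1 + u))
d(b, B) = -2 (d(b, B) = -(-20)/(-10) = -(-20)*(-1)/10 = -2*1 = -2)
l(E) = 527/64 (l(E) = 8 - 5*(-1 + 5/8)/8 = 8 - 5*(-3)/(8*8) = 8 - 1*(-15/64) = 8 + 15/64 = 527/64)
l(d(15, 12)) - 1*(-9877) = 527/64 - 1*(-9877) = 527/64 + 9877 = 632655/64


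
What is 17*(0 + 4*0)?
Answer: 0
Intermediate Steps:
17*(0 + 4*0) = 17*(0 + 0) = 17*0 = 0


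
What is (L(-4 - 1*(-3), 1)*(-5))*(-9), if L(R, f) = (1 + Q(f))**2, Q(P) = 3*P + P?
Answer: 1125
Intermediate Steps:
Q(P) = 4*P
L(R, f) = (1 + 4*f)**2
(L(-4 - 1*(-3), 1)*(-5))*(-9) = ((1 + 4*1)**2*(-5))*(-9) = ((1 + 4)**2*(-5))*(-9) = (5**2*(-5))*(-9) = (25*(-5))*(-9) = -125*(-9) = 1125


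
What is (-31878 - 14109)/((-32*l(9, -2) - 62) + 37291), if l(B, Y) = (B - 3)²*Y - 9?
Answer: -45987/39821 ≈ -1.1548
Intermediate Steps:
l(B, Y) = -9 + Y*(-3 + B)² (l(B, Y) = (-3 + B)²*Y - 9 = Y*(-3 + B)² - 9 = -9 + Y*(-3 + B)²)
(-31878 - 14109)/((-32*l(9, -2) - 62) + 37291) = (-31878 - 14109)/((-32*(-9 - 2*(-3 + 9)²) - 62) + 37291) = -45987/((-32*(-9 - 2*6²) - 62) + 37291) = -45987/((-32*(-9 - 2*36) - 62) + 37291) = -45987/((-32*(-9 - 72) - 62) + 37291) = -45987/((-32*(-81) - 62) + 37291) = -45987/((2592 - 62) + 37291) = -45987/(2530 + 37291) = -45987/39821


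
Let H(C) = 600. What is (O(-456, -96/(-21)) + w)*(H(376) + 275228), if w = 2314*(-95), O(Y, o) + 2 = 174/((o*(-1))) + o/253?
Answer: -61374070390729/1012 ≈ -6.0646e+10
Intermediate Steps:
O(Y, o) = -2 - 174/o + o/253 (O(Y, o) = -2 + (174/((o*(-1))) + o/253) = -2 + (174/((-o)) + o*(1/253)) = -2 + (174*(-1/o) + o/253) = -2 + (-174/o + o/253) = -2 - 174/o + o/253)
w = -219830
(O(-456, -96/(-21)) + w)*(H(376) + 275228) = ((-2 - 174/((-96/(-21))) + (-96/(-21))/253) - 219830)*(600 + 275228) = ((-2 - 174/((-96*(-1/21))) + (-96*(-1/21))/253) - 219830)*275828 = ((-2 - 174/32/7 + (1/253)*(32/7)) - 219830)*275828 = ((-2 - 174*7/32 + 32/1771) - 219830)*275828 = ((-2 - 609/16 + 32/1771) - 219830)*275828 = (-1134699/28336 - 219830)*275828 = -6230237579/28336*275828 = -61374070390729/1012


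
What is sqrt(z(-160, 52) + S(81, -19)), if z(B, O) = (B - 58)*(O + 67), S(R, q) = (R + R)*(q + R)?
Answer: I*sqrt(15898) ≈ 126.09*I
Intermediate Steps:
S(R, q) = 2*R*(R + q) (S(R, q) = (2*R)*(R + q) = 2*R*(R + q))
z(B, O) = (-58 + B)*(67 + O)
sqrt(z(-160, 52) + S(81, -19)) = sqrt((-3886 - 58*52 + 67*(-160) - 160*52) + 2*81*(81 - 19)) = sqrt((-3886 - 3016 - 10720 - 8320) + 2*81*62) = sqrt(-25942 + 10044) = sqrt(-15898) = I*sqrt(15898)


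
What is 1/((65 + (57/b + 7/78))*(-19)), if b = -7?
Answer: -546/590767 ≈ -0.00092422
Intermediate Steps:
1/((65 + (57/b + 7/78))*(-19)) = 1/((65 + (57/(-7) + 7/78))*(-19)) = 1/((65 + (57*(-⅐) + 7*(1/78)))*(-19)) = 1/((65 + (-57/7 + 7/78))*(-19)) = 1/((65 - 4397/546)*(-19)) = 1/((31093/546)*(-19)) = 1/(-590767/546) = -546/590767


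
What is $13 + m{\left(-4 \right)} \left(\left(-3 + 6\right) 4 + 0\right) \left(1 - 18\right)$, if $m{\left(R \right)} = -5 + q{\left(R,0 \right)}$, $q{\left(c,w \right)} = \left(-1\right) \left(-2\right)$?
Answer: $625$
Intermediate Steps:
$q{\left(c,w \right)} = 2$
$m{\left(R \right)} = -3$ ($m{\left(R \right)} = -5 + 2 = -3$)
$13 + m{\left(-4 \right)} \left(\left(-3 + 6\right) 4 + 0\right) \left(1 - 18\right) = 13 + - 3 \left(\left(-3 + 6\right) 4 + 0\right) \left(1 - 18\right) = 13 + - 3 \left(3 \cdot 4 + 0\right) \left(1 - 18\right) = 13 + - 3 \left(12 + 0\right) \left(-17\right) = 13 + \left(-3\right) 12 \left(-17\right) = 13 - -612 = 13 + 612 = 625$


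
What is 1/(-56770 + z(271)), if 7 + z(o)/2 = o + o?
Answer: -1/55700 ≈ -1.7953e-5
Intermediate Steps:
z(o) = -14 + 4*o (z(o) = -14 + 2*(o + o) = -14 + 2*(2*o) = -14 + 4*o)
1/(-56770 + z(271)) = 1/(-56770 + (-14 + 4*271)) = 1/(-56770 + (-14 + 1084)) = 1/(-56770 + 1070) = 1/(-55700) = -1/55700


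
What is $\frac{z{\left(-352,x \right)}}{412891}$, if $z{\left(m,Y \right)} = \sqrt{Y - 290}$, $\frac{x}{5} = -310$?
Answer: $\frac{4 i \sqrt{115}}{412891} \approx 0.00010389 i$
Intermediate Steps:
$x = -1550$ ($x = 5 \left(-310\right) = -1550$)
$z{\left(m,Y \right)} = \sqrt{-290 + Y}$
$\frac{z{\left(-352,x \right)}}{412891} = \frac{\sqrt{-290 - 1550}}{412891} = \sqrt{-1840} \cdot \frac{1}{412891} = 4 i \sqrt{115} \cdot \frac{1}{412891} = \frac{4 i \sqrt{115}}{412891}$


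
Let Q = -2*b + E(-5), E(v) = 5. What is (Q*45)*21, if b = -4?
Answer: 12285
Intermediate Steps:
Q = 13 (Q = -2*(-4) + 5 = 8 + 5 = 13)
(Q*45)*21 = (13*45)*21 = 585*21 = 12285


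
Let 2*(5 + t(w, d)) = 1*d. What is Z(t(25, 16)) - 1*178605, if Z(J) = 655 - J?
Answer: -177953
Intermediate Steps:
t(w, d) = -5 + d/2 (t(w, d) = -5 + (1*d)/2 = -5 + d/2)
Z(t(25, 16)) - 1*178605 = (655 - (-5 + (½)*16)) - 1*178605 = (655 - (-5 + 8)) - 178605 = (655 - 1*3) - 178605 = (655 - 3) - 178605 = 652 - 178605 = -177953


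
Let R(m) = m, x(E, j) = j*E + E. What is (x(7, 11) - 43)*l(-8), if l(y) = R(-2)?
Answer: -82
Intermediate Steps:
x(E, j) = E + E*j (x(E, j) = E*j + E = E + E*j)
l(y) = -2
(x(7, 11) - 43)*l(-8) = (7*(1 + 11) - 43)*(-2) = (7*12 - 43)*(-2) = (84 - 43)*(-2) = 41*(-2) = -82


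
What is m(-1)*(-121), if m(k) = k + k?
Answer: 242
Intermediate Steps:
m(k) = 2*k
m(-1)*(-121) = (2*(-1))*(-121) = -2*(-121) = 242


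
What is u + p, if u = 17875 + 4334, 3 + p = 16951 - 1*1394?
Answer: 37763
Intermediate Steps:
p = 15554 (p = -3 + (16951 - 1*1394) = -3 + (16951 - 1394) = -3 + 15557 = 15554)
u = 22209
u + p = 22209 + 15554 = 37763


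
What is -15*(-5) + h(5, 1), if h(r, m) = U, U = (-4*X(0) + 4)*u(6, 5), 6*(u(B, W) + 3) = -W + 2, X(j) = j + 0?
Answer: 61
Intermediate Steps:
X(j) = j
u(B, W) = -8/3 - W/6 (u(B, W) = -3 + (-W + 2)/6 = -3 + (2 - W)/6 = -3 + (⅓ - W/6) = -8/3 - W/6)
U = -14 (U = (-4*0 + 4)*(-8/3 - ⅙*5) = (0 + 4)*(-8/3 - ⅚) = 4*(-7/2) = -14)
h(r, m) = -14
-15*(-5) + h(5, 1) = -15*(-5) - 14 = 75 - 14 = 61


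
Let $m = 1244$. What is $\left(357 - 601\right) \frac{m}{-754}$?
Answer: $\frac{151768}{377} \approx 402.57$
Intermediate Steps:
$\left(357 - 601\right) \frac{m}{-754} = \left(357 - 601\right) \frac{1244}{-754} = - 244 \cdot 1244 \left(- \frac{1}{754}\right) = \left(-244\right) \left(- \frac{622}{377}\right) = \frac{151768}{377}$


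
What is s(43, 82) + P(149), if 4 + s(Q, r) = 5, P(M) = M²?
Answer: 22202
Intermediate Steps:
s(Q, r) = 1 (s(Q, r) = -4 + 5 = 1)
s(43, 82) + P(149) = 1 + 149² = 1 + 22201 = 22202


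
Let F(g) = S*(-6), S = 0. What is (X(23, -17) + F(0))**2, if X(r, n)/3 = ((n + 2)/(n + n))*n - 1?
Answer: 2601/4 ≈ 650.25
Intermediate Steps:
F(g) = 0 (F(g) = 0*(-6) = 0)
X(r, n) = 3*n/2 (X(r, n) = 3*(((n + 2)/(n + n))*n - 1) = 3*(((2 + n)/((2*n)))*n - 1) = 3*(((2 + n)*(1/(2*n)))*n - 1) = 3*(((2 + n)/(2*n))*n - 1) = 3*((1 + n/2) - 1) = 3*(n/2) = 3*n/2)
(X(23, -17) + F(0))**2 = ((3/2)*(-17) + 0)**2 = (-51/2 + 0)**2 = (-51/2)**2 = 2601/4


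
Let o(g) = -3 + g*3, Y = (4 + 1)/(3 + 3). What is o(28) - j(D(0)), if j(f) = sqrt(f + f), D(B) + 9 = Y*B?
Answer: 81 - 3*I*sqrt(2) ≈ 81.0 - 4.2426*I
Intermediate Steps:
Y = 5/6 ≈ 0.83333
o(g) = -3 + 3*g
D(B) = -9 + 5*B/6
j(f) = sqrt(2)*sqrt(f) (j(f) = sqrt(2*f) = sqrt(2)*sqrt(f))
o(28) - j(D(0)) = (-3 + 3*28) - sqrt(2)*sqrt(-9 + (5/6)*0) = (-3 + 84) - sqrt(2)*sqrt(-9 + 0) = 81 - sqrt(2)*sqrt(-9) = 81 - sqrt(2)*3*I = 81 - 3*I*sqrt(2)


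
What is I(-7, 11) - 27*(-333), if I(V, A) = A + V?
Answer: 8995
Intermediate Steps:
I(-7, 11) - 27*(-333) = (11 - 7) - 27*(-333) = 4 + 8991 = 8995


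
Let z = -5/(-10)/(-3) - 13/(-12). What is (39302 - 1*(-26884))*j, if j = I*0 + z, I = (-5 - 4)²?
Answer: 121341/2 ≈ 60671.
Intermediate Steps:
z = 11/12 (z = -5*(-⅒)*(-⅓) - 13*(-1/12) = (½)*(-⅓) + 13/12 = -⅙ + 13/12 = 11/12 ≈ 0.91667)
I = 81 (I = (-9)² = 81)
j = 11/12 (j = 81*0 + 11/12 = 0 + 11/12 = 11/12 ≈ 0.91667)
(39302 - 1*(-26884))*j = (39302 - 1*(-26884))*(11/12) = (39302 + 26884)*(11/12) = 66186*(11/12) = 121341/2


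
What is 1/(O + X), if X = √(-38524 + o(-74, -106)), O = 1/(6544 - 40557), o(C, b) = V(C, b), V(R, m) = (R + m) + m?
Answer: -34013/44898674598891 - 1156884169*I*√38810/44898674598891 ≈ -7.5755e-10 - 0.0050761*I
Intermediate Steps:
V(R, m) = R + 2*m
o(C, b) = C + 2*b
O = -1/34013 (O = 1/(-34013) = -1/34013 ≈ -2.9401e-5)
X = I*√38810 (X = √(-38524 + (-74 + 2*(-106))) = √(-38524 + (-74 - 212)) = √(-38524 - 286) = √(-38810) = I*√38810 ≈ 197.0*I)
1/(O + X) = 1/(-1/34013 + I*√38810)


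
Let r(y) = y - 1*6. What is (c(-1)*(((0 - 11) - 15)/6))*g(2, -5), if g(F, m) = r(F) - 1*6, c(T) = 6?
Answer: 260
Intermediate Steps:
r(y) = -6 + y (r(y) = y - 6 = -6 + y)
g(F, m) = -12 + F (g(F, m) = (-6 + F) - 1*6 = (-6 + F) - 6 = -12 + F)
(c(-1)*(((0 - 11) - 15)/6))*g(2, -5) = (6*(((0 - 11) - 15)/6))*(-12 + 2) = (6*((-11 - 15)*(⅙)))*(-10) = (6*(-26*⅙))*(-10) = (6*(-13/3))*(-10) = -26*(-10) = 260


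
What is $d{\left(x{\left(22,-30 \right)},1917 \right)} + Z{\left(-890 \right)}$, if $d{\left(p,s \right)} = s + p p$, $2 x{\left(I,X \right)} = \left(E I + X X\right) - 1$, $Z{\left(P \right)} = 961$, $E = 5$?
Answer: $\frac{1029593}{4} \approx 2.574 \cdot 10^{5}$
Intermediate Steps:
$x{\left(I,X \right)} = - \frac{1}{2} + \frac{X^{2}}{2} + \frac{5 I}{2}$ ($x{\left(I,X \right)} = \frac{\left(5 I + X X\right) - 1}{2} = \frac{\left(5 I + X^{2}\right) - 1}{2} = \frac{\left(X^{2} + 5 I\right) - 1}{2} = \frac{-1 + X^{2} + 5 I}{2} = - \frac{1}{2} + \frac{X^{2}}{2} + \frac{5 I}{2}$)
$d{\left(p,s \right)} = s + p^{2}$
$d{\left(x{\left(22,-30 \right)},1917 \right)} + Z{\left(-890 \right)} = \left(1917 + \left(- \frac{1}{2} + \frac{\left(-30\right)^{2}}{2} + \frac{5}{2} \cdot 22\right)^{2}\right) + 961 = \left(1917 + \left(- \frac{1}{2} + \frac{1}{2} \cdot 900 + 55\right)^{2}\right) + 961 = \left(1917 + \left(- \frac{1}{2} + 450 + 55\right)^{2}\right) + 961 = \left(1917 + \left(\frac{1009}{2}\right)^{2}\right) + 961 = \left(1917 + \frac{1018081}{4}\right) + 961 = \frac{1025749}{4} + 961 = \frac{1029593}{4}$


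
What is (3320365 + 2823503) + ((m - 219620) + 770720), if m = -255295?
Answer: 6439673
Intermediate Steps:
(3320365 + 2823503) + ((m - 219620) + 770720) = (3320365 + 2823503) + ((-255295 - 219620) + 770720) = 6143868 + (-474915 + 770720) = 6143868 + 295805 = 6439673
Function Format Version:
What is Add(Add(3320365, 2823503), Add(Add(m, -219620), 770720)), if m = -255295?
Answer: 6439673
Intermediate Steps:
Add(Add(3320365, 2823503), Add(Add(m, -219620), 770720)) = Add(Add(3320365, 2823503), Add(Add(-255295, -219620), 770720)) = Add(6143868, Add(-474915, 770720)) = Add(6143868, 295805) = 6439673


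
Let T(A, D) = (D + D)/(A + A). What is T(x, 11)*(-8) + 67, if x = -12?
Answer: 223/3 ≈ 74.333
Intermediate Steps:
T(A, D) = D/A (T(A, D) = (2*D)/((2*A)) = (2*D)*(1/(2*A)) = D/A)
T(x, 11)*(-8) + 67 = (11/(-12))*(-8) + 67 = (11*(-1/12))*(-8) + 67 = -11/12*(-8) + 67 = 22/3 + 67 = 223/3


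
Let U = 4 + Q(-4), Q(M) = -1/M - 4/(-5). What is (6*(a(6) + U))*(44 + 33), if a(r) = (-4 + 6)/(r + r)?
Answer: 24101/10 ≈ 2410.1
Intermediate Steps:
Q(M) = 4/5 - 1/M (Q(M) = -1/M - 4*(-1/5) = -1/M + 4/5 = 4/5 - 1/M)
U = 101/20 (U = 4 + (4/5 - 1/(-4)) = 4 + (4/5 - 1*(-1/4)) = 4 + (4/5 + 1/4) = 4 + 21/20 = 101/20 ≈ 5.0500)
a(r) = 1/r (a(r) = 2/((2*r)) = 2*(1/(2*r)) = 1/r)
(6*(a(6) + U))*(44 + 33) = (6*(1/6 + 101/20))*(44 + 33) = (6*(1/6 + 101/20))*77 = (6*(313/60))*77 = (313/10)*77 = 24101/10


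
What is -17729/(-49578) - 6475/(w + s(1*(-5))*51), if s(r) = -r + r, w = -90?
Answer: 5376886/74367 ≈ 72.302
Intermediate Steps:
s(r) = 0
-17729/(-49578) - 6475/(w + s(1*(-5))*51) = -17729/(-49578) - 6475/(-90 + 0*51) = -17729*(-1/49578) - 6475/(-90 + 0) = 17729/49578 - 6475/(-90) = 17729/49578 - 6475*(-1/90) = 17729/49578 + 1295/18 = 5376886/74367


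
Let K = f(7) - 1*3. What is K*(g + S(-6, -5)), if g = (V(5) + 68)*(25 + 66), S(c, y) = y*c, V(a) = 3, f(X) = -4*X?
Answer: -201221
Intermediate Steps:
S(c, y) = c*y
K = -31 (K = -4*7 - 1*3 = -28 - 3 = -31)
g = 6461 (g = (3 + 68)*(25 + 66) = 71*91 = 6461)
K*(g + S(-6, -5)) = -31*(6461 - 6*(-5)) = -31*(6461 + 30) = -31*6491 = -201221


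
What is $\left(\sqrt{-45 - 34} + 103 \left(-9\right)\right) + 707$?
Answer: $-220 + i \sqrt{79} \approx -220.0 + 8.8882 i$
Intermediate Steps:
$\left(\sqrt{-45 - 34} + 103 \left(-9\right)\right) + 707 = \left(\sqrt{-79} - 927\right) + 707 = \left(i \sqrt{79} - 927\right) + 707 = \left(-927 + i \sqrt{79}\right) + 707 = -220 + i \sqrt{79}$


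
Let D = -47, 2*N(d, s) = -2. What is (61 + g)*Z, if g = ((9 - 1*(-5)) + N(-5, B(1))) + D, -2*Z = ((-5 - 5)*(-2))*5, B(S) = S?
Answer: -1350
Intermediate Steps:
N(d, s) = -1 (N(d, s) = (½)*(-2) = -1)
Z = -50 (Z = -(-5 - 5)*(-2)*5/2 = -(-10*(-2))*5/2 = -10*5 = -½*100 = -50)
g = -34 (g = ((9 - 1*(-5)) - 1) - 47 = ((9 + 5) - 1) - 47 = (14 - 1) - 47 = 13 - 47 = -34)
(61 + g)*Z = (61 - 34)*(-50) = 27*(-50) = -1350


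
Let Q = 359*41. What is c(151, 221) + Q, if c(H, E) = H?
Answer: 14870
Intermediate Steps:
Q = 14719
c(151, 221) + Q = 151 + 14719 = 14870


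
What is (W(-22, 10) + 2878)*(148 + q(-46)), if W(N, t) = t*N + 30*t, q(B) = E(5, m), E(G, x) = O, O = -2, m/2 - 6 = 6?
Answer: 431868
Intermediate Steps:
m = 24 (m = 12 + 2*6 = 12 + 12 = 24)
E(G, x) = -2
q(B) = -2
W(N, t) = 30*t + N*t (W(N, t) = N*t + 30*t = 30*t + N*t)
(W(-22, 10) + 2878)*(148 + q(-46)) = (10*(30 - 22) + 2878)*(148 - 2) = (10*8 + 2878)*146 = (80 + 2878)*146 = 2958*146 = 431868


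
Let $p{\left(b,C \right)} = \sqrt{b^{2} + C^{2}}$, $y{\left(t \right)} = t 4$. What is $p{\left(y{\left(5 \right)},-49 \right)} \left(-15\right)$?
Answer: $- 15 \sqrt{2801} \approx -793.87$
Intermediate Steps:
$y{\left(t \right)} = 4 t$
$p{\left(b,C \right)} = \sqrt{C^{2} + b^{2}}$
$p{\left(y{\left(5 \right)},-49 \right)} \left(-15\right) = \sqrt{\left(-49\right)^{2} + \left(4 \cdot 5\right)^{2}} \left(-15\right) = \sqrt{2401 + 20^{2}} \left(-15\right) = \sqrt{2401 + 400} \left(-15\right) = \sqrt{2801} \left(-15\right) = - 15 \sqrt{2801}$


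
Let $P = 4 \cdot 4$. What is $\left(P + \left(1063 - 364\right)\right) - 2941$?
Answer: $-2226$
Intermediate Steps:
$P = 16$
$\left(P + \left(1063 - 364\right)\right) - 2941 = \left(16 + \left(1063 - 364\right)\right) - 2941 = \left(16 + 699\right) - 2941 = 715 - 2941 = -2226$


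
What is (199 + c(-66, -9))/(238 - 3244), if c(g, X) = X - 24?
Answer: -83/1503 ≈ -0.055223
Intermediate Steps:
c(g, X) = -24 + X
(199 + c(-66, -9))/(238 - 3244) = (199 + (-24 - 9))/(238 - 3244) = (199 - 33)/(-3006) = 166*(-1/3006) = -83/1503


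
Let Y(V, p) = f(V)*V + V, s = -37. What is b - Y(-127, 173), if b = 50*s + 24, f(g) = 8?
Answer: -683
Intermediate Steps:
Y(V, p) = 9*V (Y(V, p) = 8*V + V = 9*V)
b = -1826 (b = 50*(-37) + 24 = -1850 + 24 = -1826)
b - Y(-127, 173) = -1826 - 9*(-127) = -1826 - 1*(-1143) = -1826 + 1143 = -683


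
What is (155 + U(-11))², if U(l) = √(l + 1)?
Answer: (155 + I*√10)² ≈ 24015.0 + 980.31*I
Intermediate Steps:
U(l) = √(1 + l)
(155 + U(-11))² = (155 + √(1 - 11))² = (155 + √(-10))² = (155 + I*√10)²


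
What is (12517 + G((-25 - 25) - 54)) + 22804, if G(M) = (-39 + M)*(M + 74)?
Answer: 39611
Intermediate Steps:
G(M) = (-39 + M)*(74 + M)
(12517 + G((-25 - 25) - 54)) + 22804 = (12517 + (-2886 + ((-25 - 25) - 54)**2 + 35*((-25 - 25) - 54))) + 22804 = (12517 + (-2886 + (-50 - 54)**2 + 35*(-50 - 54))) + 22804 = (12517 + (-2886 + (-104)**2 + 35*(-104))) + 22804 = (12517 + (-2886 + 10816 - 3640)) + 22804 = (12517 + 4290) + 22804 = 16807 + 22804 = 39611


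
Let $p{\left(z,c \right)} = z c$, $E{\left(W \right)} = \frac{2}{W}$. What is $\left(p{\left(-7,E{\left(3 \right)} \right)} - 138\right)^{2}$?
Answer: $\frac{183184}{9} \approx 20354.0$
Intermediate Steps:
$p{\left(z,c \right)} = c z$
$\left(p{\left(-7,E{\left(3 \right)} \right)} - 138\right)^{2} = \left(\frac{2}{3} \left(-7\right) - 138\right)^{2} = \left(- \frac{14}{3} - 138\right)^{2} = \left(- \frac{428}{3}\right)^{2} = \frac{183184}{9}$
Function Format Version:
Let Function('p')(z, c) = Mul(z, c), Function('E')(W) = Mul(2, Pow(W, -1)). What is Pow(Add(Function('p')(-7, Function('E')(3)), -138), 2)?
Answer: Rational(183184, 9) ≈ 20354.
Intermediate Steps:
Function('p')(z, c) = Mul(c, z)
Pow(Add(Function('p')(-7, Function('E')(3)), -138), 2) = Pow(Add(Mul(Mul(2, Pow(3, -1)), -7), -138), 2) = Pow(Add(Mul(Mul(2, Rational(1, 3)), -7), -138), 2) = Pow(Add(Mul(Rational(2, 3), -7), -138), 2) = Pow(Add(Rational(-14, 3), -138), 2) = Pow(Rational(-428, 3), 2) = Rational(183184, 9)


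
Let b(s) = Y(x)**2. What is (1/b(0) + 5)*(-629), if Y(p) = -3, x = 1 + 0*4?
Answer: -28934/9 ≈ -3214.9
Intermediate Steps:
x = 1 (x = 1 + 0 = 1)
b(s) = 9 (b(s) = (-3)**2 = 9)
(1/b(0) + 5)*(-629) = (1/9 + 5)*(-629) = (46/9)*(-629) = -28934/9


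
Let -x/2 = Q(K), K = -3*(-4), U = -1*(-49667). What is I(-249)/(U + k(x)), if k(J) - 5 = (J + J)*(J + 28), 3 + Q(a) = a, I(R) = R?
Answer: -249/49312 ≈ -0.0050495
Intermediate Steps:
U = 49667
K = 12
Q(a) = -3 + a
x = -18 (x = -2*(-3 + 12) = -2*9 = -18)
k(J) = 5 + 2*J*(28 + J) (k(J) = 5 + (J + J)*(J + 28) = 5 + (2*J)*(28 + J) = 5 + 2*J*(28 + J))
I(-249)/(U + k(x)) = -249/(49667 + (5 + 2*(-18)² + 56*(-18))) = -249/(49667 + (5 + 2*324 - 1008)) = -249/(49667 + (5 + 648 - 1008)) = -249/(49667 - 355) = -249/49312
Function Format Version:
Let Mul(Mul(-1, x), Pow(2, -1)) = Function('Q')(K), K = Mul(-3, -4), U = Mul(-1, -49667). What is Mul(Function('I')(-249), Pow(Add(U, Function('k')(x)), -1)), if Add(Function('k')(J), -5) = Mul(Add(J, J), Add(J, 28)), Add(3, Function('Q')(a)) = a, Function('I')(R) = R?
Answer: Rational(-249, 49312) ≈ -0.0050495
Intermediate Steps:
U = 49667
K = 12
Function('Q')(a) = Add(-3, a)
x = -18 (x = Mul(-2, Add(-3, 12)) = Mul(-2, 9) = -18)
Function('k')(J) = Add(5, Mul(2, J, Add(28, J))) (Function('k')(J) = Add(5, Mul(Add(J, J), Add(J, 28))) = Add(5, Mul(Mul(2, J), Add(28, J))) = Add(5, Mul(2, J, Add(28, J))))
Mul(Function('I')(-249), Pow(Add(U, Function('k')(x)), -1)) = Mul(-249, Pow(Add(49667, Add(5, Mul(2, Pow(-18, 2)), Mul(56, -18))), -1)) = Mul(-249, Pow(Add(49667, Add(5, Mul(2, 324), -1008)), -1)) = Mul(-249, Pow(Add(49667, Add(5, 648, -1008)), -1)) = Mul(-249, Pow(Add(49667, -355), -1)) = Mul(-249, Pow(49312, -1)) = Mul(-249, Rational(1, 49312)) = Rational(-249, 49312)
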